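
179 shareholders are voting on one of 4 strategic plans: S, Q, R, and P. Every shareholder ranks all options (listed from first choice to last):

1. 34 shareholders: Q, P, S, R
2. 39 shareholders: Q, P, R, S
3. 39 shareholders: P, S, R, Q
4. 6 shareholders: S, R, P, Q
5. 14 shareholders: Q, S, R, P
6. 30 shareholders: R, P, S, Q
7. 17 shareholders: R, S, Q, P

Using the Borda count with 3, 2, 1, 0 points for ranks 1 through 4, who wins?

S: 34·1 + 39·0 + 39·2 + 6·3 + 14·2 + 30·1 + 17·2 = 222
Q: 34·3 + 39·3 + 39·0 + 6·0 + 14·3 + 30·0 + 17·1 = 278
R: 34·0 + 39·1 + 39·1 + 6·2 + 14·1 + 30·3 + 17·3 = 245
P: 34·2 + 39·2 + 39·3 + 6·1 + 14·0 + 30·2 + 17·0 = 329
P has the highest Borda score (329).

P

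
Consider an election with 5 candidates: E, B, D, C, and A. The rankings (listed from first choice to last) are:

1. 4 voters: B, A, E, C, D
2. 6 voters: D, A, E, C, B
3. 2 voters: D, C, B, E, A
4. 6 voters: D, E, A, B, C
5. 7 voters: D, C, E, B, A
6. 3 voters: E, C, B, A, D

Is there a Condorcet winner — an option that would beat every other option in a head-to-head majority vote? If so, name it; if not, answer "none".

D vs E: 21–7 for D.
D vs B: 21–7 for D.
D vs C: 21–7 for D.
D vs A: 21–7 for D.
D beats every other option head-to-head.

D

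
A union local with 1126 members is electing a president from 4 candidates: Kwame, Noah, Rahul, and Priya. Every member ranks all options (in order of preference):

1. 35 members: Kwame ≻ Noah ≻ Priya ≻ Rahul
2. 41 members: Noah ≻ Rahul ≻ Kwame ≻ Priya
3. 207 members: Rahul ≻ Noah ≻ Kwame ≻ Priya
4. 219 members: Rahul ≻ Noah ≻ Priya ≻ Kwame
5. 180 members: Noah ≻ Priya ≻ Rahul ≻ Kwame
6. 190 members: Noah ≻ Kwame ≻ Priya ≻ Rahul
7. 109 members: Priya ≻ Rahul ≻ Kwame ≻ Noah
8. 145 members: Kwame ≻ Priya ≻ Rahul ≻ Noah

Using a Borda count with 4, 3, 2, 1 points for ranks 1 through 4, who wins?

Noah

Kwame: 35·4 + 41·2 + 207·2 + 219·1 + 180·1 + 190·3 + 109·2 + 145·4 = 2403
Noah: 35·3 + 41·4 + 207·3 + 219·3 + 180·4 + 190·4 + 109·1 + 145·1 = 3281
Rahul: 35·1 + 41·3 + 207·4 + 219·4 + 180·2 + 190·1 + 109·3 + 145·2 = 3029
Priya: 35·2 + 41·1 + 207·1 + 219·2 + 180·3 + 190·2 + 109·4 + 145·3 = 2547
Noah has the highest Borda score (3281).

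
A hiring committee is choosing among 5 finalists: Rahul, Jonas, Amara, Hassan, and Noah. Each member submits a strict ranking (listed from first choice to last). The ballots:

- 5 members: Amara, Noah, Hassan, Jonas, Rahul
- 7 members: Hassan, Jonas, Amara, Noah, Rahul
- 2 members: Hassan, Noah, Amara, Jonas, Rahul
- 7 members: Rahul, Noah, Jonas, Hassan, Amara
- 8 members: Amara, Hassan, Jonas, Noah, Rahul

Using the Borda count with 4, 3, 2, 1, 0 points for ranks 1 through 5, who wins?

Rahul: 5·0 + 7·0 + 2·0 + 7·4 + 8·0 = 28
Jonas: 5·1 + 7·3 + 2·1 + 7·2 + 8·2 = 58
Amara: 5·4 + 7·2 + 2·2 + 7·0 + 8·4 = 70
Hassan: 5·2 + 7·4 + 2·4 + 7·1 + 8·3 = 77
Noah: 5·3 + 7·1 + 2·3 + 7·3 + 8·1 = 57
Hassan has the highest Borda score (77).

Hassan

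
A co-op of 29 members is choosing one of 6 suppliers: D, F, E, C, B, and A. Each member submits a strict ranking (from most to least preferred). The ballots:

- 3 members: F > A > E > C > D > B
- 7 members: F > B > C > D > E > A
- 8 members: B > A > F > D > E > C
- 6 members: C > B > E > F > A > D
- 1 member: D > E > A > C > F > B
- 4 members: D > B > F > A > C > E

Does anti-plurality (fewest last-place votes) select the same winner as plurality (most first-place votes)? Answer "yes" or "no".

Anti-plurality — last-place votes: D 6, F 0, E 4, C 8, B 4, A 7. Winner: F.
Plurality — first-place votes: D 5, F 10, E 0, C 6, B 8, A 0. Winner: F.
The two methods agree.

yes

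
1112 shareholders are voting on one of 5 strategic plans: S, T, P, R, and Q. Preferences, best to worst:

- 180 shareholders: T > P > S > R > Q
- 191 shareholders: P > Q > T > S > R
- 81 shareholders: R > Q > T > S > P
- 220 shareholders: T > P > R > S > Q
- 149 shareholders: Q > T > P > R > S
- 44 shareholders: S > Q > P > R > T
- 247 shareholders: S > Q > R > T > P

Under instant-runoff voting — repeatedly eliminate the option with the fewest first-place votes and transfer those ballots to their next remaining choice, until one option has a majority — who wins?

Q

Round 1: S 291, T 400, P 191, R 81, Q 149. Eliminate R.
Round 2: S 291, T 400, P 191, Q 230. Eliminate P.
Round 3: S 291, T 400, Q 421. Eliminate S.
Round 4: T 400, Q 712. Q has a majority.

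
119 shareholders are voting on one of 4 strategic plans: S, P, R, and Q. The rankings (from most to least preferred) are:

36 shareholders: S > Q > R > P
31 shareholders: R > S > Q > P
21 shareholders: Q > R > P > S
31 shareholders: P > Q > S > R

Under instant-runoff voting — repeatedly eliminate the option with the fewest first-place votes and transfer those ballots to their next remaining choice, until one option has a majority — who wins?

S

Round 1: S 36, P 31, R 31, Q 21. Eliminate Q.
Round 2: S 36, P 31, R 52. Eliminate P.
Round 3: S 67, R 52. S has a majority.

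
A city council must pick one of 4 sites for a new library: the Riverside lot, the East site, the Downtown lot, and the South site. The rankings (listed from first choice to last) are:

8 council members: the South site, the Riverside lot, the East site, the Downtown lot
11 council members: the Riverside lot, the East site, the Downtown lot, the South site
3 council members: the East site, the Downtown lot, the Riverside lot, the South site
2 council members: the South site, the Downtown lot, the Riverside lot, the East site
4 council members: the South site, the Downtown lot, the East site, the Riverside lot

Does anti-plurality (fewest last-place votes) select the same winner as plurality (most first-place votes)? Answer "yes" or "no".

Anti-plurality — last-place votes: the Riverside lot 4, the East site 2, the Downtown lot 8, the South site 14. Winner: the East site.
Plurality — first-place votes: the Riverside lot 11, the East site 3, the Downtown lot 0, the South site 14. Winner: the South site.
The two methods disagree.

no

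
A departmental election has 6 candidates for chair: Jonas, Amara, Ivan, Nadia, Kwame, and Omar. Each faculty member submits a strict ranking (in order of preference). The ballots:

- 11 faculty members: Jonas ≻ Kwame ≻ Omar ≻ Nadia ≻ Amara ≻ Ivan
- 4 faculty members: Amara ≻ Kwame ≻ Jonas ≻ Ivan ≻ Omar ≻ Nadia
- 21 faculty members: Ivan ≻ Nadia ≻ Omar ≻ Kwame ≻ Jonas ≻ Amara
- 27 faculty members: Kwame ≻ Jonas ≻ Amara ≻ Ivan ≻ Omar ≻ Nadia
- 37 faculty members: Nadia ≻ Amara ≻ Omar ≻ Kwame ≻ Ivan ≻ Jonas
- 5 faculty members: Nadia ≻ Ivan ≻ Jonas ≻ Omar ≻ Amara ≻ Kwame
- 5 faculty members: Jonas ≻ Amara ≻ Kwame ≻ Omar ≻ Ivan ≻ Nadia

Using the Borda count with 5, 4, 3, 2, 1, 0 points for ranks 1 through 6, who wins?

Kwame

Jonas: 11·5 + 4·3 + 21·1 + 27·4 + 37·0 + 5·3 + 5·5 = 236
Amara: 11·1 + 4·5 + 21·0 + 27·3 + 37·4 + 5·1 + 5·4 = 285
Ivan: 11·0 + 4·2 + 21·5 + 27·2 + 37·1 + 5·4 + 5·1 = 229
Nadia: 11·2 + 4·0 + 21·4 + 27·0 + 37·5 + 5·5 + 5·0 = 316
Kwame: 11·4 + 4·4 + 21·2 + 27·5 + 37·2 + 5·0 + 5·3 = 326
Omar: 11·3 + 4·1 + 21·3 + 27·1 + 37·3 + 5·2 + 5·2 = 258
Kwame has the highest Borda score (326).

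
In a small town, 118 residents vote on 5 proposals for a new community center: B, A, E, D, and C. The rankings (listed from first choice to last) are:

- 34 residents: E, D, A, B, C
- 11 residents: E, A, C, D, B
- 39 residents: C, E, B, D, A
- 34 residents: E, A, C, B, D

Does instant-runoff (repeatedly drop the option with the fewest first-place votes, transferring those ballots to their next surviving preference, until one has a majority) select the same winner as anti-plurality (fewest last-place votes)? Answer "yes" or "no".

Instant-runoff — R1 B 0, A 0, E 79, D 0, C 39 (E winner). Winner: E.
Anti-plurality — last-place votes: B 11, A 39, E 0, D 34, C 34. Winner: E.
The two methods agree.

yes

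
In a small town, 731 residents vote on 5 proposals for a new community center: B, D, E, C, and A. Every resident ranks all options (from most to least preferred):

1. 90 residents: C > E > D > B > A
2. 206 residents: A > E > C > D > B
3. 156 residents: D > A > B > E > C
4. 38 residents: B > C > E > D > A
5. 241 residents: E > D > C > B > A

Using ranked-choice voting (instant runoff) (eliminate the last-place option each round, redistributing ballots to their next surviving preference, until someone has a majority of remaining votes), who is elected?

Round 1: B 38, D 156, E 241, C 90, A 206. Eliminate B.
Round 2: D 156, E 241, C 128, A 206. Eliminate C.
Round 3: D 156, E 369, A 206. E has a majority.

E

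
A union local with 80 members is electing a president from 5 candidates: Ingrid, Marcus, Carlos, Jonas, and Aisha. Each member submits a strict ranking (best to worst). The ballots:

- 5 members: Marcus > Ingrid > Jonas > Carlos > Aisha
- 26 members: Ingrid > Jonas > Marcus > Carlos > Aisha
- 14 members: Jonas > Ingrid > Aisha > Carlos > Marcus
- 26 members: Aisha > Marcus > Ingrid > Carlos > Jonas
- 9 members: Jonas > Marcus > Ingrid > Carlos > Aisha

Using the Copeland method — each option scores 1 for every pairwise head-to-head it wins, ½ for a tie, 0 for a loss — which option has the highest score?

Ingrid

Ingrid: beats Carlos, Jonas, and Aisha; ties Marcus → score 3.5.
Marcus: beats Carlos; ties Ingrid and Aisha; loses to Jonas → score 2.
Carlos: ties Aisha; loses to Ingrid, Marcus, and Jonas → score 0.5.
Jonas: beats Marcus, Carlos, and Aisha; loses to Ingrid → score 3.
Aisha: ties Marcus and Carlos; loses to Ingrid and Jonas → score 1.
Ingrid has the best pairwise record.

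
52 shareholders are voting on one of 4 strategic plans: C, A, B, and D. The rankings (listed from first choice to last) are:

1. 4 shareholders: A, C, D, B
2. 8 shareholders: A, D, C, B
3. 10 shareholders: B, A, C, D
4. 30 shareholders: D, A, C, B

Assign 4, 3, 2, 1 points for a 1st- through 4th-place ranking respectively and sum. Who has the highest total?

C: 4·3 + 8·2 + 10·2 + 30·2 = 108
A: 4·4 + 8·4 + 10·3 + 30·3 = 168
B: 4·1 + 8·1 + 10·4 + 30·1 = 82
D: 4·2 + 8·3 + 10·1 + 30·4 = 162
A has the highest Borda score (168).

A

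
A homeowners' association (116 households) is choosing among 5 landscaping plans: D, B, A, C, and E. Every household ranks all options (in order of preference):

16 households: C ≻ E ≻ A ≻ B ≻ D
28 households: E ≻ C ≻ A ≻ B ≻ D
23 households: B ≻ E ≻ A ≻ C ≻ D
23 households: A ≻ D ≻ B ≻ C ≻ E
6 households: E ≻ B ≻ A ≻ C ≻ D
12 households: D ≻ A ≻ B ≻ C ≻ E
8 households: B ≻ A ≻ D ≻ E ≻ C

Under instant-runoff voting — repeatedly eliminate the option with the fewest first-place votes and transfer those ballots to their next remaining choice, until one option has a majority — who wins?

E

Round 1: D 12, B 31, A 23, C 16, E 34. Eliminate D.
Round 2: B 31, A 35, C 16, E 34. Eliminate C.
Round 3: B 31, A 35, E 50. Eliminate B.
Round 4: A 43, E 73. E has a majority.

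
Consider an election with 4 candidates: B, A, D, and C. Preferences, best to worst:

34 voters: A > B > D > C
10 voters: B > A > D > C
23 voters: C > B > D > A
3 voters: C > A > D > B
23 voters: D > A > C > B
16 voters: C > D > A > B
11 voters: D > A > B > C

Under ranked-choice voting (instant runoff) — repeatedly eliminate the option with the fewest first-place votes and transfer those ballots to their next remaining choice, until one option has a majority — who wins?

A

Round 1: B 10, A 34, D 34, C 42. Eliminate B.
Round 2: A 44, D 34, C 42. Eliminate D.
Round 3: A 78, C 42. A has a majority.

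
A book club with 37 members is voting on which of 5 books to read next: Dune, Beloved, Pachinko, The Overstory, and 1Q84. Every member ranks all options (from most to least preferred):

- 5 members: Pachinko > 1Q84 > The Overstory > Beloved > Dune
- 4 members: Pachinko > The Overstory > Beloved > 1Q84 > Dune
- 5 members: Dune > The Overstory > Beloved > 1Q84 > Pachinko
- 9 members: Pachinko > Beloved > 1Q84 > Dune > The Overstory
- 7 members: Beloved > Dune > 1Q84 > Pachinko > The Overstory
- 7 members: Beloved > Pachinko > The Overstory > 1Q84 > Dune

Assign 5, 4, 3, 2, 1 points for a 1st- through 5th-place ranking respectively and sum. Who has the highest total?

Dune: 5·1 + 4·1 + 5·5 + 9·2 + 7·4 + 7·1 = 87
Beloved: 5·2 + 4·3 + 5·3 + 9·4 + 7·5 + 7·5 = 143
Pachinko: 5·5 + 4·5 + 5·1 + 9·5 + 7·2 + 7·4 = 137
The Overstory: 5·3 + 4·4 + 5·4 + 9·1 + 7·1 + 7·3 = 88
1Q84: 5·4 + 4·2 + 5·2 + 9·3 + 7·3 + 7·2 = 100
Beloved has the highest Borda score (143).

Beloved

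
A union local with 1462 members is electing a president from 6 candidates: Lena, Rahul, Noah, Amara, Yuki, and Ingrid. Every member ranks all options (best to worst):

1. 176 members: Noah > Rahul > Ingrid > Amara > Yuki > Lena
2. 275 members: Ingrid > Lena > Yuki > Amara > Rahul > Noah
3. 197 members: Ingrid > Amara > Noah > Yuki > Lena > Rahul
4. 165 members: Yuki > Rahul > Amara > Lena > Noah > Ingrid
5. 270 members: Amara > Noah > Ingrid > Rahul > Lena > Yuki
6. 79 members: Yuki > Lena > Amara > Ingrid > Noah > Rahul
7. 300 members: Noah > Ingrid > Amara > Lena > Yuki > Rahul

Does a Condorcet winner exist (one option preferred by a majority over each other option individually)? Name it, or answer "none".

Checking pairwise contests:
Noah beats Lena 943–519.
Lena beats Rahul 851–611.
Amara beats Noah 986–476.
Ingrid beats Amara 948–514.
Lena beats Yuki 845–617.
Noah beats Ingrid 911–551.
Every option loses at least one head-to-head, so there is no Condorcet winner.

none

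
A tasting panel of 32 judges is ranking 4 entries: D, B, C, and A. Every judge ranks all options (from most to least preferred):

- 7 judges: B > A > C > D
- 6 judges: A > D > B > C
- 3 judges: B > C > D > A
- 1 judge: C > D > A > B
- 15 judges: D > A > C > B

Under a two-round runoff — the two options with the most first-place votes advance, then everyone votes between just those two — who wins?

Round 1 first-place votes: D 15, B 10, C 1, A 6.
D and B advance.
Runoff: D is preferred to B by 22 voters; B by 10.
D wins the runoff.

D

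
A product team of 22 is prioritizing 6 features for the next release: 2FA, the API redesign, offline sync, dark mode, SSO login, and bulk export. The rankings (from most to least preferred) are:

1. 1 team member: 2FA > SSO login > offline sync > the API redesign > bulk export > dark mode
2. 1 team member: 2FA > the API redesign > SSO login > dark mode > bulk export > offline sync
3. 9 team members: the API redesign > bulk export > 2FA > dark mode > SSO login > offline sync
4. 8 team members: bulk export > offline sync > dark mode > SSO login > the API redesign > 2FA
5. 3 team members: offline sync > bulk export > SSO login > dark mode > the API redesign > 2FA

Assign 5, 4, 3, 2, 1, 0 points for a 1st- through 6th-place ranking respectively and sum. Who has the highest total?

bulk export

2FA: 1·5 + 1·5 + 9·3 + 8·0 + 3·0 = 37
the API redesign: 1·2 + 1·4 + 9·5 + 8·1 + 3·1 = 62
offline sync: 1·3 + 1·0 + 9·0 + 8·4 + 3·5 = 50
dark mode: 1·0 + 1·2 + 9·2 + 8·3 + 3·2 = 50
SSO login: 1·4 + 1·3 + 9·1 + 8·2 + 3·3 = 41
bulk export: 1·1 + 1·1 + 9·4 + 8·5 + 3·4 = 90
bulk export has the highest Borda score (90).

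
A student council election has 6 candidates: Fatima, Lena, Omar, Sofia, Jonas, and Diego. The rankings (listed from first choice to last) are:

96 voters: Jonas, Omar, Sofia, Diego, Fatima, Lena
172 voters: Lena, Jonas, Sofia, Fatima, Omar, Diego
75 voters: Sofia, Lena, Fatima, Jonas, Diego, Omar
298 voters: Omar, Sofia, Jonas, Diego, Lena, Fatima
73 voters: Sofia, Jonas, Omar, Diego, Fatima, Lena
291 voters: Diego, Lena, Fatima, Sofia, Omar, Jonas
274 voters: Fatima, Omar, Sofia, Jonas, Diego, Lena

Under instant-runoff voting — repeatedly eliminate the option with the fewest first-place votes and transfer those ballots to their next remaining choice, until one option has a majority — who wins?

Fatima

Round 1: Fatima 274, Lena 172, Omar 298, Sofia 148, Jonas 96, Diego 291. Eliminate Jonas.
Round 2: Fatima 274, Lena 172, Omar 394, Sofia 148, Diego 291. Eliminate Sofia.
Round 3: Fatima 274, Lena 247, Omar 467, Diego 291. Eliminate Lena.
Round 4: Fatima 521, Omar 467, Diego 291. Eliminate Diego.
Round 5: Fatima 812, Omar 467. Fatima has a majority.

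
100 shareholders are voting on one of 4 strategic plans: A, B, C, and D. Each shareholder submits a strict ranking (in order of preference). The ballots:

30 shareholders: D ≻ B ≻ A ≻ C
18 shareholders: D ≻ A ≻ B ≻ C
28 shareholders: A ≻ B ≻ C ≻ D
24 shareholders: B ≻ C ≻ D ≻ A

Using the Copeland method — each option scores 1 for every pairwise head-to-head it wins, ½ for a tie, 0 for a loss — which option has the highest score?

B

A: beats C; loses to B and D → score 1.
B: beats A, C, and D → score 3.
C: beats D; loses to A and B → score 1.
D: beats A; loses to B and C → score 1.
B has the best pairwise record.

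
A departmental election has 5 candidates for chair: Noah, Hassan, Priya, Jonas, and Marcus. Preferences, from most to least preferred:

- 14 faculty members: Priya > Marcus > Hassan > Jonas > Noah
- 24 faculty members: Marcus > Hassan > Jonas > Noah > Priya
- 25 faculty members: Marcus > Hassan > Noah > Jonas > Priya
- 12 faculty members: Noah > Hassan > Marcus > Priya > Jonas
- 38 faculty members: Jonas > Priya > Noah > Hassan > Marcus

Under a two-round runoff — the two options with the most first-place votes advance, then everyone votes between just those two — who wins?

Marcus

Round 1 first-place votes: Noah 12, Hassan 0, Priya 14, Jonas 38, Marcus 49.
Marcus and Jonas advance.
Runoff: Marcus is preferred to Jonas by 75 voters; Jonas by 38.
Marcus wins the runoff.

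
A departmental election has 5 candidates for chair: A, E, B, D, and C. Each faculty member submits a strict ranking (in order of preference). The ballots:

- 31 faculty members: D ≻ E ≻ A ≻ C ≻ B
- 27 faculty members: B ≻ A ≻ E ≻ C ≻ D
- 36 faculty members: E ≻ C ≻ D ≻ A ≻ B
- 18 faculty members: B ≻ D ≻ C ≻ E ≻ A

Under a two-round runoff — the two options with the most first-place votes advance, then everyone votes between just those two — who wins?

Round 1 first-place votes: A 0, E 36, B 45, D 31, C 0.
B and E advance.
Runoff: B is preferred to E by 45 voters; E by 67.
E wins the runoff.

E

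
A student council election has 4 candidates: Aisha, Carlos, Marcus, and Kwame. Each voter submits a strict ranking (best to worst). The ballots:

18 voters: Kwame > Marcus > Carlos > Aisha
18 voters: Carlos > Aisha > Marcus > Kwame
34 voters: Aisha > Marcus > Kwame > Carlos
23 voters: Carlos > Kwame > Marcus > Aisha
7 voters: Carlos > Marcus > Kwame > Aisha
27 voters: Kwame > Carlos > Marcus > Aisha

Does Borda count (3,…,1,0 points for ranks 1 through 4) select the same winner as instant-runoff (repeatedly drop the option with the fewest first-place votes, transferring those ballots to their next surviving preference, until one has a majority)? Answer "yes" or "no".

Borda — scores: Aisha 138, Carlos 216, Marcus 186, Kwame 222. Winner: Kwame.
Instant-runoff — R1 Aisha 34, Carlos 48, Marcus 0, Kwame 45 (Marcus out); R2 Aisha 34, Carlos 48, Kwame 45 (Aisha out); R3 Carlos 48, Kwame 79 (Kwame winner). Winner: Kwame.
The two methods agree.

yes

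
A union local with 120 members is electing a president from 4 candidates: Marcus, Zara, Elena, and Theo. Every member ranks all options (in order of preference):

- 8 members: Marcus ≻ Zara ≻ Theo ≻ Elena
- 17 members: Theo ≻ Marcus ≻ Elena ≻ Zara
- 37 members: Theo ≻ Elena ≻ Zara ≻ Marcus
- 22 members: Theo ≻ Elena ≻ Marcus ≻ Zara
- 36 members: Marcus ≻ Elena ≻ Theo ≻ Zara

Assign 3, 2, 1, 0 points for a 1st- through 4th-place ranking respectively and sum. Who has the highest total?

Marcus: 8·3 + 17·2 + 37·0 + 22·1 + 36·3 = 188
Zara: 8·2 + 17·0 + 37·1 + 22·0 + 36·0 = 53
Elena: 8·0 + 17·1 + 37·2 + 22·2 + 36·2 = 207
Theo: 8·1 + 17·3 + 37·3 + 22·3 + 36·1 = 272
Theo has the highest Borda score (272).

Theo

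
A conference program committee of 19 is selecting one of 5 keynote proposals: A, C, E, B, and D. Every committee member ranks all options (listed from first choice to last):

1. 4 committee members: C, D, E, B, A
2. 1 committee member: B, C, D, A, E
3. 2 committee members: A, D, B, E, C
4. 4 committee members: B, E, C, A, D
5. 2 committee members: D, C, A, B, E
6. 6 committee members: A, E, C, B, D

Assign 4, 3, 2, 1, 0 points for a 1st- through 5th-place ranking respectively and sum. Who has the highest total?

C

A: 4·0 + 1·1 + 2·4 + 4·1 + 2·2 + 6·4 = 41
C: 4·4 + 1·3 + 2·0 + 4·2 + 2·3 + 6·2 = 45
E: 4·2 + 1·0 + 2·1 + 4·3 + 2·0 + 6·3 = 40
B: 4·1 + 1·4 + 2·2 + 4·4 + 2·1 + 6·1 = 36
D: 4·3 + 1·2 + 2·3 + 4·0 + 2·4 + 6·0 = 28
C has the highest Borda score (45).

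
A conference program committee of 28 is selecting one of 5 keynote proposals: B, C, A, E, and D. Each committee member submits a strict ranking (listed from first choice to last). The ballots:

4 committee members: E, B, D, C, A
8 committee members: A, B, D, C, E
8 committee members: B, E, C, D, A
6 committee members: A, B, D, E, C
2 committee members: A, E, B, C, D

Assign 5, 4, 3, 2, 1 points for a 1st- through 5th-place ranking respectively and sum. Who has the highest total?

B: 4·4 + 8·4 + 8·5 + 6·4 + 2·3 = 118
C: 4·2 + 8·2 + 8·3 + 6·1 + 2·2 = 58
A: 4·1 + 8·5 + 8·1 + 6·5 + 2·5 = 92
E: 4·5 + 8·1 + 8·4 + 6·2 + 2·4 = 80
D: 4·3 + 8·3 + 8·2 + 6·3 + 2·1 = 72
B has the highest Borda score (118).

B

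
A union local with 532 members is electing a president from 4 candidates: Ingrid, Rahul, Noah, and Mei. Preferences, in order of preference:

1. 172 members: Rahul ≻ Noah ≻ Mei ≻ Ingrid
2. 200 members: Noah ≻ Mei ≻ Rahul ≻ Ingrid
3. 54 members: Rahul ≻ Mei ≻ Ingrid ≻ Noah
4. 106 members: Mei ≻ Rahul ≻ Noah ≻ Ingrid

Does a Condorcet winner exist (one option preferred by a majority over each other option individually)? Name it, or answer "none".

none

Checking pairwise contests:
Rahul beats Ingrid 532–0.
Mei beats Rahul 306–226.
Rahul beats Noah 332–200.
Noah beats Mei 372–160.
Every option loses at least one head-to-head, so there is no Condorcet winner.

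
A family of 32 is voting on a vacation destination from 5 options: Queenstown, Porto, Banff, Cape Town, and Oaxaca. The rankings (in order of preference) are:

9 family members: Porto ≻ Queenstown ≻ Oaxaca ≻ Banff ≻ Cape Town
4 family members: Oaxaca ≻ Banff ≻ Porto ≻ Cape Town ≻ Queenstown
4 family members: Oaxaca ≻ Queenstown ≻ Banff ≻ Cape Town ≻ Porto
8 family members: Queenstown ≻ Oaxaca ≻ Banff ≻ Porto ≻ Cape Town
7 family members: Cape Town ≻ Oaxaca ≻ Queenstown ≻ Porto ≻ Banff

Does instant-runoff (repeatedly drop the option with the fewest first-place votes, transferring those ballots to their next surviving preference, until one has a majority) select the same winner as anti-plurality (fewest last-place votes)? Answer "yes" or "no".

Instant-runoff — R1 Queenstown 8, Porto 9, Banff 0, Cape Town 7, Oaxaca 8 (Banff out); R2 Queenstown 8, Porto 9, Cape Town 7, Oaxaca 8 (Cape Town out); R3 Queenstown 8, Porto 9, Oaxaca 15 (Queenstown out); R4 Porto 9, Oaxaca 23 (Oaxaca winner). Winner: Oaxaca.
Anti-plurality — last-place votes: Queenstown 4, Porto 4, Banff 7, Cape Town 17, Oaxaca 0. Winner: Oaxaca.
The two methods agree.

yes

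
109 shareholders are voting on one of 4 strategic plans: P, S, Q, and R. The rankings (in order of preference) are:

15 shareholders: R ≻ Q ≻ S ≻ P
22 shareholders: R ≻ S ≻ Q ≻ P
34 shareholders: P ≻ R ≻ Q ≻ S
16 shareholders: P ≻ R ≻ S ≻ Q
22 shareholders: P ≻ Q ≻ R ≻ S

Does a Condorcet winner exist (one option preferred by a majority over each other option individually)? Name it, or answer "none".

P vs S: 72–37 for P.
P vs Q: 72–37 for P.
P vs R: 72–37 for P.
P beats every other option head-to-head.

P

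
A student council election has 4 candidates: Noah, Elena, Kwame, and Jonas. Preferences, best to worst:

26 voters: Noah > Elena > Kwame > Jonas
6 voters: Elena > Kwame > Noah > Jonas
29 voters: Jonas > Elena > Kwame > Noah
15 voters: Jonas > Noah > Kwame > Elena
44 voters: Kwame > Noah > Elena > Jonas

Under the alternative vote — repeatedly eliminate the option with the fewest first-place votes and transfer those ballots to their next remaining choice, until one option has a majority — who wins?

Round 1: Noah 26, Elena 6, Kwame 44, Jonas 44. Eliminate Elena.
Round 2: Noah 26, Kwame 50, Jonas 44. Eliminate Noah.
Round 3: Kwame 76, Jonas 44. Kwame has a majority.

Kwame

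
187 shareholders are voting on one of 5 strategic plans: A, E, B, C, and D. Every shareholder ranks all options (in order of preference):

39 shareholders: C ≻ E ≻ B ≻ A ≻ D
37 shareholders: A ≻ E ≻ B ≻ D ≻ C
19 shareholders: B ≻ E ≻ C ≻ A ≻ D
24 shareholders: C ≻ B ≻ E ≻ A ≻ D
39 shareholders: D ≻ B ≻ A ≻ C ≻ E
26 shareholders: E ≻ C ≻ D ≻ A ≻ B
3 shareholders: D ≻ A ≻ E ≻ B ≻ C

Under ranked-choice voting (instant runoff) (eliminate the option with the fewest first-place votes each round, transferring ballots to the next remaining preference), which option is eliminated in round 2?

A

Round 1: A 37, E 26, B 19, C 63, D 42. Eliminate B.
Round 2: A 37, E 45, C 63, D 42. Eliminate A.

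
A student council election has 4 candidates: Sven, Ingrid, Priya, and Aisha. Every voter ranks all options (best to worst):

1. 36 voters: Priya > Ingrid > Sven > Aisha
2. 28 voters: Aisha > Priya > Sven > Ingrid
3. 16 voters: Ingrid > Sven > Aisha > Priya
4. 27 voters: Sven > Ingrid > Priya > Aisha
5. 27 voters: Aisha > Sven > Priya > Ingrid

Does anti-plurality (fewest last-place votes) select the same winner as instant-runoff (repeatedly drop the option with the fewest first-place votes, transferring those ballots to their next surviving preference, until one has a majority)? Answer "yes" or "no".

Anti-plurality — last-place votes: Sven 0, Ingrid 55, Priya 16, Aisha 63. Winner: Sven.
Instant-runoff — R1 Sven 27, Ingrid 16, Priya 36, Aisha 55 (Ingrid out); R2 Sven 43, Priya 36, Aisha 55 (Priya out); R3 Sven 79, Aisha 55 (Sven winner). Winner: Sven.
The two methods agree.

yes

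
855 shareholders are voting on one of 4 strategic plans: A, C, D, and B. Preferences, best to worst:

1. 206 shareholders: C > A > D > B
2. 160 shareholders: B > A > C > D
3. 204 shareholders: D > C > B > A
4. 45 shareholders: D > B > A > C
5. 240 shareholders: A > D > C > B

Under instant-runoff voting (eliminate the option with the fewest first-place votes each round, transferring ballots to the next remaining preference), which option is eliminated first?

B

Round 1: A 240, C 206, D 249, B 160. Eliminate B.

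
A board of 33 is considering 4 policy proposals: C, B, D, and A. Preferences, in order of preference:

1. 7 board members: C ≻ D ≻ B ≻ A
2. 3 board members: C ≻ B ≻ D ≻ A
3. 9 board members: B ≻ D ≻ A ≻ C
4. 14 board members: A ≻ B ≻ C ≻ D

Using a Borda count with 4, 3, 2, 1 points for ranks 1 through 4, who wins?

B

C: 7·4 + 3·4 + 9·1 + 14·2 = 77
B: 7·2 + 3·3 + 9·4 + 14·3 = 101
D: 7·3 + 3·2 + 9·3 + 14·1 = 68
A: 7·1 + 3·1 + 9·2 + 14·4 = 84
B has the highest Borda score (101).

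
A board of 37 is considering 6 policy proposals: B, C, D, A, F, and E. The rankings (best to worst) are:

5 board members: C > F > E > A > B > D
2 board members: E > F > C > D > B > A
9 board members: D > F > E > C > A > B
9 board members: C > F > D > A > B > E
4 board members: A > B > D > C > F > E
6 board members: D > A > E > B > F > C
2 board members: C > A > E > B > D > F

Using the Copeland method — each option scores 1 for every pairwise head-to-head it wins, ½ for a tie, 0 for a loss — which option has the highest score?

B: loses to C, D, A, F, and E → score 0.
C: beats B, A, F, and E; loses to D → score 4.
D: beats B, C, A, F, and E → score 5.
A: beats B and E; loses to C, D, and F → score 2.
F: beats B, A, and E; loses to C and D → score 3.
E: beats B; loses to C, D, A, and F → score 1.
D has the best pairwise record.

D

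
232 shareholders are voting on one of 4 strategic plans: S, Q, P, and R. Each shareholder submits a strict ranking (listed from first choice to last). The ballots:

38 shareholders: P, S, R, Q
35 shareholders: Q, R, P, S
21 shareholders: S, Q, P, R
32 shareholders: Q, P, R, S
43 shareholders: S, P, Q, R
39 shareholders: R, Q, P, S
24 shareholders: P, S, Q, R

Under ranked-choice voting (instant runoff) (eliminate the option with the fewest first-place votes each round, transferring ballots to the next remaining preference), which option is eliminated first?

Round 1: S 64, Q 67, P 62, R 39. Eliminate R.

R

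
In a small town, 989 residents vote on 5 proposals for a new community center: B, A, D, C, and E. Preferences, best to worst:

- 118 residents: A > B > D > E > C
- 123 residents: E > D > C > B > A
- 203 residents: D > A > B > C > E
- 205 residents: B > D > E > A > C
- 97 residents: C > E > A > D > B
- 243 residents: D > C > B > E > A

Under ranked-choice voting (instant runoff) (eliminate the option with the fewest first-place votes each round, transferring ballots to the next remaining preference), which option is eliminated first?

C

Round 1: B 205, A 118, D 446, C 97, E 123. Eliminate C.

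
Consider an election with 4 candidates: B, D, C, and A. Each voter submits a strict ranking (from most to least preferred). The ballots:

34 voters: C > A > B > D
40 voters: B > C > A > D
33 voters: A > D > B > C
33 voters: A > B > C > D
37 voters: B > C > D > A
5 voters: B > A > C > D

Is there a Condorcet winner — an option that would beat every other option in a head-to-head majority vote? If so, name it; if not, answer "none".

none

Checking pairwise contests:
A beats B 100–82.
B beats D 149–33.
B beats C 148–34.
C beats A 111–71.
Every option loses at least one head-to-head, so there is no Condorcet winner.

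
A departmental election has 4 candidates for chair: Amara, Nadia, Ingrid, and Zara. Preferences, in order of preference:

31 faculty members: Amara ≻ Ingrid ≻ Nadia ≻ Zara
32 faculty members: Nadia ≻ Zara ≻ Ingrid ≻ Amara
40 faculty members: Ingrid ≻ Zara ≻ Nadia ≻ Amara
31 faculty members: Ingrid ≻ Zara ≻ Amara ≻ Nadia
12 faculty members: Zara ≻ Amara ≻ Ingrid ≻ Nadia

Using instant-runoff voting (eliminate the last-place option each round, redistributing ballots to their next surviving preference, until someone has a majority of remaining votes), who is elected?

Round 1: Amara 31, Nadia 32, Ingrid 71, Zara 12. Eliminate Zara.
Round 2: Amara 43, Nadia 32, Ingrid 71. Eliminate Nadia.
Round 3: Amara 43, Ingrid 103. Ingrid has a majority.

Ingrid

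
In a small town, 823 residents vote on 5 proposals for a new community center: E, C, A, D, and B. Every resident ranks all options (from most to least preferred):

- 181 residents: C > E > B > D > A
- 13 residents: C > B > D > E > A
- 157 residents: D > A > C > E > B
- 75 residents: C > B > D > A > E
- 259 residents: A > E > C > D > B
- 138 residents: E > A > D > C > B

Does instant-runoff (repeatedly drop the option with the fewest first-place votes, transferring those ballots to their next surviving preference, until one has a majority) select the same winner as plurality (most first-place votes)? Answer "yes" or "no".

no

Instant-runoff — R1 E 138, C 269, A 259, D 157, B 0 (B out); R2 E 138, C 269, A 259, D 157 (E out); R3 C 269, A 397, D 157 (D out); R4 C 269, A 554 (A winner). Winner: A.
Plurality — first-place votes: E 138, C 269, A 259, D 157, B 0. Winner: C.
The two methods disagree.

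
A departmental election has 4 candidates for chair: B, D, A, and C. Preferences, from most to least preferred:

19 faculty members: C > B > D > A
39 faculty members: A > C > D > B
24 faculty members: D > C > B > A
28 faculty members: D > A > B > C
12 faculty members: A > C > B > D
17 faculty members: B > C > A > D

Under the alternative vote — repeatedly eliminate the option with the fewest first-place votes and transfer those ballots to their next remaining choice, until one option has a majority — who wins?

Round 1: B 17, D 52, A 51, C 19. Eliminate B.
Round 2: D 52, A 51, C 36. Eliminate C.
Round 3: D 71, A 68. D has a majority.

D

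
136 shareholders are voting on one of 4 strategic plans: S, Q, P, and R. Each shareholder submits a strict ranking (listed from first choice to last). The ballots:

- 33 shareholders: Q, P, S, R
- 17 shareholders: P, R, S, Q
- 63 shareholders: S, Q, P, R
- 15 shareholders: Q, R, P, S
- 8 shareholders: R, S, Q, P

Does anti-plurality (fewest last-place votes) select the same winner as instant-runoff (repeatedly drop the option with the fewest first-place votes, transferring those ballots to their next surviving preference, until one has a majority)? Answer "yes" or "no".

no

Anti-plurality — last-place votes: S 15, Q 17, P 8, R 96. Winner: P.
Instant-runoff — R1 S 63, Q 48, P 17, R 8 (R out); R2 S 71, Q 48, P 17 (S winner). Winner: S.
The two methods disagree.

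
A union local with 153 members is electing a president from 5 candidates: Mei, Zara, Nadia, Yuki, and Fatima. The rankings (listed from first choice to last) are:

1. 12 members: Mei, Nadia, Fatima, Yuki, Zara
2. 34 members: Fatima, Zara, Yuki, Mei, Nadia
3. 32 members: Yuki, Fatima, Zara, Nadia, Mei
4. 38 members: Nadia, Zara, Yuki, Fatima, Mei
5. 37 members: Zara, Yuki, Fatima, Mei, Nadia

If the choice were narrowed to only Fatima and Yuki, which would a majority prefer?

Voters preferring Fatima to Yuki: 46; preferring Yuki to Fatima: 107.
Yuki wins the head-to-head.

Yuki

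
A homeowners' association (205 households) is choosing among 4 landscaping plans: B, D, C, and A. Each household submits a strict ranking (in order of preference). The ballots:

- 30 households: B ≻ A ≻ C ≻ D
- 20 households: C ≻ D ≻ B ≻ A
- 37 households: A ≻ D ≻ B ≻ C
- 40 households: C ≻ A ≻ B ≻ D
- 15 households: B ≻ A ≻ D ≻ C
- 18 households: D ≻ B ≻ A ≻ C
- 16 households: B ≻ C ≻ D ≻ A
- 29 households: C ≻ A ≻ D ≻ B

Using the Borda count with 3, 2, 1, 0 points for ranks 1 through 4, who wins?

B: 30·3 + 20·1 + 37·1 + 40·1 + 15·3 + 18·2 + 16·3 + 29·0 = 316
D: 30·0 + 20·2 + 37·2 + 40·0 + 15·1 + 18·3 + 16·1 + 29·1 = 228
C: 30·1 + 20·3 + 37·0 + 40·3 + 15·0 + 18·0 + 16·2 + 29·3 = 329
A: 30·2 + 20·0 + 37·3 + 40·2 + 15·2 + 18·1 + 16·0 + 29·2 = 357
A has the highest Borda score (357).

A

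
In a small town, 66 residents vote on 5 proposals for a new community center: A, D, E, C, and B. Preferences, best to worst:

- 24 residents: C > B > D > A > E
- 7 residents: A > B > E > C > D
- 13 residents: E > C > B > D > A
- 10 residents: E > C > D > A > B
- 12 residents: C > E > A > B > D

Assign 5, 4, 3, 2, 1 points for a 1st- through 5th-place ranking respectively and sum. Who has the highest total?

C

A: 24·2 + 7·5 + 13·1 + 10·2 + 12·3 = 152
D: 24·3 + 7·1 + 13·2 + 10·3 + 12·1 = 147
E: 24·1 + 7·3 + 13·5 + 10·5 + 12·4 = 208
C: 24·5 + 7·2 + 13·4 + 10·4 + 12·5 = 286
B: 24·4 + 7·4 + 13·3 + 10·1 + 12·2 = 197
C has the highest Borda score (286).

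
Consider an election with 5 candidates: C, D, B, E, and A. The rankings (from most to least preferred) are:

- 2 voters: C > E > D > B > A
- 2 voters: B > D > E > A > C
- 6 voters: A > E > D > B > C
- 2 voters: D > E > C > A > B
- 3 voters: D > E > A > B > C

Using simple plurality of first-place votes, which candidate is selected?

A

First-place votes: C 2, D 5, B 2, E 0, A 6.
A has the most first-place votes.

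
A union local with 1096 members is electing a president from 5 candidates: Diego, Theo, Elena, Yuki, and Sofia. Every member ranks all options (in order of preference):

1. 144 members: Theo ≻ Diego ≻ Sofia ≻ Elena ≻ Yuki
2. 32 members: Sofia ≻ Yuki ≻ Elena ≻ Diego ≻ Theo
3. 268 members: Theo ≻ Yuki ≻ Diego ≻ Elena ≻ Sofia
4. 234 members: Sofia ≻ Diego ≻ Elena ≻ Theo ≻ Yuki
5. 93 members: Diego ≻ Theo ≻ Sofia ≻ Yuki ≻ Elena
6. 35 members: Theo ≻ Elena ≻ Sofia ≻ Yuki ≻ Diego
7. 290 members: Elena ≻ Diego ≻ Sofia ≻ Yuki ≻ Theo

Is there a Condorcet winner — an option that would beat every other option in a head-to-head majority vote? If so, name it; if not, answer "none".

Diego

Diego vs Theo: 649–447 for Diego.
Diego vs Elena: 739–357 for Diego.
Diego vs Yuki: 761–335 for Diego.
Diego vs Sofia: 795–301 for Diego.
Diego beats every other option head-to-head.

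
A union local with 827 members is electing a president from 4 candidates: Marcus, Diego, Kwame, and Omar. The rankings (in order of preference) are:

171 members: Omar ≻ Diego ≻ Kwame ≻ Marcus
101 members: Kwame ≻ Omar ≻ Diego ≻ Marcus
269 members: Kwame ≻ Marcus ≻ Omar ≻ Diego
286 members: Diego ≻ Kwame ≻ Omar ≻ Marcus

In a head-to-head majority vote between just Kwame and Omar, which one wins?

Voters preferring Kwame to Omar: 656; preferring Omar to Kwame: 171.
Kwame wins the head-to-head.

Kwame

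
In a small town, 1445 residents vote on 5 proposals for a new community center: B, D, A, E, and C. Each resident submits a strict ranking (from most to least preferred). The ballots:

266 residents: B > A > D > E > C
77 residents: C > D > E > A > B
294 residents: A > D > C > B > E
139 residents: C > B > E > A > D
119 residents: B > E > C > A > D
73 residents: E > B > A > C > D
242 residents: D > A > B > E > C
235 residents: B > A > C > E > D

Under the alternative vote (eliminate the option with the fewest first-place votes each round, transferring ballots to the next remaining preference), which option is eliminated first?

Round 1: B 620, D 242, A 294, E 73, C 216. Eliminate E.

E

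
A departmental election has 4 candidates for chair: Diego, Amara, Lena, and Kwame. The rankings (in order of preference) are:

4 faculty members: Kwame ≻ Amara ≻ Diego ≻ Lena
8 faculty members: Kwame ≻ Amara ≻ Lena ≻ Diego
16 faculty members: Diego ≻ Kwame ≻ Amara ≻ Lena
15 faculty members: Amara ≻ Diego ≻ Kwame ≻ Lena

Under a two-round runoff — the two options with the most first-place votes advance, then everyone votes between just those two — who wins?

Round 1 first-place votes: Diego 16, Amara 15, Lena 0, Kwame 12.
Diego and Amara advance.
Runoff: Diego is preferred to Amara by 16 voters; Amara by 27.
Amara wins the runoff.

Amara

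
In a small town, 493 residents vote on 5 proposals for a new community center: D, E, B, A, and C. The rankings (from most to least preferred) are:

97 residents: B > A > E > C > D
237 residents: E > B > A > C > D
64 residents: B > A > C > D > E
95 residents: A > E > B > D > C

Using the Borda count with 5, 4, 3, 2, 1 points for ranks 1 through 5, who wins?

B

D: 97·1 + 237·1 + 64·2 + 95·2 = 652
E: 97·3 + 237·5 + 64·1 + 95·4 = 1920
B: 97·5 + 237·4 + 64·5 + 95·3 = 2038
A: 97·4 + 237·3 + 64·4 + 95·5 = 1830
C: 97·2 + 237·2 + 64·3 + 95·1 = 955
B has the highest Borda score (2038).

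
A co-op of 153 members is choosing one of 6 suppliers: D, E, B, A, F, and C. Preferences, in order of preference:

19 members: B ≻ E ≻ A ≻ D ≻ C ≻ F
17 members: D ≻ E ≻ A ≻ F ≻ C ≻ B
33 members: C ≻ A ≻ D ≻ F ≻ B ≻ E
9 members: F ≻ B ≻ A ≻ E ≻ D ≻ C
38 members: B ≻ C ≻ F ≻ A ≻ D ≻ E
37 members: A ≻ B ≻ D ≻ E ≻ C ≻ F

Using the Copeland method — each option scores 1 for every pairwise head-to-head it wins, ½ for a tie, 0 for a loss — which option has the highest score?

D: beats E, F, and C; loses to B and A → score 3.
E: beats C; loses to D, B, A, and F → score 1.
B: beats D, E, F, and C; loses to A → score 4.
A: beats D, E, B, F, and C → score 5.
F: beats E; loses to D, B, A, and C → score 1.
C: beats F; loses to D, E, B, and A → score 1.
A has the best pairwise record.

A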